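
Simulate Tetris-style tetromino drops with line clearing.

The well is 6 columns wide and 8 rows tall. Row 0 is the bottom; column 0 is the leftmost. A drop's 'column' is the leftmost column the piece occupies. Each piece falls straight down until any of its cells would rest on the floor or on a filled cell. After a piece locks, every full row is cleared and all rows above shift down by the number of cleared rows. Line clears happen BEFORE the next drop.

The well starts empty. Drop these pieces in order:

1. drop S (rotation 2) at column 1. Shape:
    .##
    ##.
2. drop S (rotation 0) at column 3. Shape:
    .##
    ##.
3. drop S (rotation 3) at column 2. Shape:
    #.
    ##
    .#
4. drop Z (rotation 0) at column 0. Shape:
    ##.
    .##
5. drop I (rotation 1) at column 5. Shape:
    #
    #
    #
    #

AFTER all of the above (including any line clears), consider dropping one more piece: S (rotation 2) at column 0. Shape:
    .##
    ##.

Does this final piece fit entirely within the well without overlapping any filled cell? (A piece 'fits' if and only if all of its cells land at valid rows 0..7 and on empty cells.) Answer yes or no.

Answer: no

Derivation:
Drop 1: S rot2 at col 1 lands with bottom-row=0; cleared 0 line(s) (total 0); column heights now [0 1 2 2 0 0], max=2
Drop 2: S rot0 at col 3 lands with bottom-row=2; cleared 0 line(s) (total 0); column heights now [0 1 2 3 4 4], max=4
Drop 3: S rot3 at col 2 lands with bottom-row=3; cleared 0 line(s) (total 0); column heights now [0 1 6 5 4 4], max=6
Drop 4: Z rot0 at col 0 lands with bottom-row=6; cleared 0 line(s) (total 0); column heights now [8 8 7 5 4 4], max=8
Drop 5: I rot1 at col 5 lands with bottom-row=4; cleared 0 line(s) (total 0); column heights now [8 8 7 5 4 8], max=8
Test piece S rot2 at col 0 (width 3): heights before test = [8 8 7 5 4 8]; fits = False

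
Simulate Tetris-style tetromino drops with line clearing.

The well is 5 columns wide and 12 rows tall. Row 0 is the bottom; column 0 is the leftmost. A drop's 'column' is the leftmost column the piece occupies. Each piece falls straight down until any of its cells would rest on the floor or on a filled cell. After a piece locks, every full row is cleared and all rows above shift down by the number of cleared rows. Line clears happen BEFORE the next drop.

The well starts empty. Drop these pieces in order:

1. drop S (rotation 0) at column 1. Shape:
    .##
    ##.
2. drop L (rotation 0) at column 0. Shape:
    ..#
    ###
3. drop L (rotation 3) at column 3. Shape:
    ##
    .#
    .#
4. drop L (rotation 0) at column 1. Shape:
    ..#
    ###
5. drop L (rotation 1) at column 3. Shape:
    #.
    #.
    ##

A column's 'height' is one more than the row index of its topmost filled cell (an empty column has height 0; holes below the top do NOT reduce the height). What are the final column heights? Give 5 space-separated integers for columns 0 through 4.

Answer: 0 4 4 8 6

Derivation:
Drop 1: S rot0 at col 1 lands with bottom-row=0; cleared 0 line(s) (total 0); column heights now [0 1 2 2 0], max=2
Drop 2: L rot0 at col 0 lands with bottom-row=2; cleared 0 line(s) (total 0); column heights now [3 3 4 2 0], max=4
Drop 3: L rot3 at col 3 lands with bottom-row=0; cleared 1 line(s) (total 1); column heights now [0 1 3 2 2], max=3
Drop 4: L rot0 at col 1 lands with bottom-row=3; cleared 0 line(s) (total 1); column heights now [0 4 4 5 2], max=5
Drop 5: L rot1 at col 3 lands with bottom-row=5; cleared 0 line(s) (total 1); column heights now [0 4 4 8 6], max=8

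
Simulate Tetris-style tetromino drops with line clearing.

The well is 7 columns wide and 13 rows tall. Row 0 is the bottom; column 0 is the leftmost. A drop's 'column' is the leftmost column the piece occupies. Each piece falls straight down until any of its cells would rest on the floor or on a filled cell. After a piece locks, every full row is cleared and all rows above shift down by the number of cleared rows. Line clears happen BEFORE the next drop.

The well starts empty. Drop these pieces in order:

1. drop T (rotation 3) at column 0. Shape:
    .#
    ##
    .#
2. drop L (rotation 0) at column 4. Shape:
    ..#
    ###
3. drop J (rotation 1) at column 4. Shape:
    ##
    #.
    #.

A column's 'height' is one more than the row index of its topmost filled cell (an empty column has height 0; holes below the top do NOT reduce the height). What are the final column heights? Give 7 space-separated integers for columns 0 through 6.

Drop 1: T rot3 at col 0 lands with bottom-row=0; cleared 0 line(s) (total 0); column heights now [2 3 0 0 0 0 0], max=3
Drop 2: L rot0 at col 4 lands with bottom-row=0; cleared 0 line(s) (total 0); column heights now [2 3 0 0 1 1 2], max=3
Drop 3: J rot1 at col 4 lands with bottom-row=1; cleared 0 line(s) (total 0); column heights now [2 3 0 0 4 4 2], max=4

Answer: 2 3 0 0 4 4 2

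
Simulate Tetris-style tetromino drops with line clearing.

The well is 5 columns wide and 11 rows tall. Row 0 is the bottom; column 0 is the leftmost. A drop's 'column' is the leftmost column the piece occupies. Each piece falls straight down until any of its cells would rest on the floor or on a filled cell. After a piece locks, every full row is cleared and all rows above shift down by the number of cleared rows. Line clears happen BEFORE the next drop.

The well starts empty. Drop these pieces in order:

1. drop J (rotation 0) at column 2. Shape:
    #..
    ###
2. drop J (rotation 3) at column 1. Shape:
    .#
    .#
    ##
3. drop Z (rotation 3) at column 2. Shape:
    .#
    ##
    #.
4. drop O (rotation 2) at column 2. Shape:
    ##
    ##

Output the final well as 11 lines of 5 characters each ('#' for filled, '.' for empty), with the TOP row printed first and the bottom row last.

Answer: .....
..##.
..##.
...#.
..##.
..#..
..#..
..#..
.##..
..#..
..###

Derivation:
Drop 1: J rot0 at col 2 lands with bottom-row=0; cleared 0 line(s) (total 0); column heights now [0 0 2 1 1], max=2
Drop 2: J rot3 at col 1 lands with bottom-row=2; cleared 0 line(s) (total 0); column heights now [0 3 5 1 1], max=5
Drop 3: Z rot3 at col 2 lands with bottom-row=5; cleared 0 line(s) (total 0); column heights now [0 3 7 8 1], max=8
Drop 4: O rot2 at col 2 lands with bottom-row=8; cleared 0 line(s) (total 0); column heights now [0 3 10 10 1], max=10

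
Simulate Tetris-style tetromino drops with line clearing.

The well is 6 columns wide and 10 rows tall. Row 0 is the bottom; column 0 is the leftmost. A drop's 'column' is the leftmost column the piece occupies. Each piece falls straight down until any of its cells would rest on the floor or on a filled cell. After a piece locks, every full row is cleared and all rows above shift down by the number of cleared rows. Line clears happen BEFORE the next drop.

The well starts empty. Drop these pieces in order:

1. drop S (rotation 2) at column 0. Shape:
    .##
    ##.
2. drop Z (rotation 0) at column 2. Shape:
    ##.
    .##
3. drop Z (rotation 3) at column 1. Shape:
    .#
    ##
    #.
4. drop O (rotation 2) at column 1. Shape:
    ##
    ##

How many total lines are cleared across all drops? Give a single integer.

Answer: 0

Derivation:
Drop 1: S rot2 at col 0 lands with bottom-row=0; cleared 0 line(s) (total 0); column heights now [1 2 2 0 0 0], max=2
Drop 2: Z rot0 at col 2 lands with bottom-row=1; cleared 0 line(s) (total 0); column heights now [1 2 3 3 2 0], max=3
Drop 3: Z rot3 at col 1 lands with bottom-row=2; cleared 0 line(s) (total 0); column heights now [1 4 5 3 2 0], max=5
Drop 4: O rot2 at col 1 lands with bottom-row=5; cleared 0 line(s) (total 0); column heights now [1 7 7 3 2 0], max=7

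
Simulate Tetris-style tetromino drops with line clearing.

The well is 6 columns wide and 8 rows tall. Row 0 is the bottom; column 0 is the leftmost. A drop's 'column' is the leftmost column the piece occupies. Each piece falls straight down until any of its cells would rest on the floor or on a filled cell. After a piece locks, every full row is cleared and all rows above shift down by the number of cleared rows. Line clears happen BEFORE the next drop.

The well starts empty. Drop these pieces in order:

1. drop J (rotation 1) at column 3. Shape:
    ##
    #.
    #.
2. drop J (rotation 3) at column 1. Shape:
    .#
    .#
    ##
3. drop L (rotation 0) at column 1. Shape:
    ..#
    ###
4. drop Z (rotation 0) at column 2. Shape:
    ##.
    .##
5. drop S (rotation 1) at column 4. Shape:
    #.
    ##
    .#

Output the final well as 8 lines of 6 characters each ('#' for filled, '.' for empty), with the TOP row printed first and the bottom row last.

Drop 1: J rot1 at col 3 lands with bottom-row=0; cleared 0 line(s) (total 0); column heights now [0 0 0 3 3 0], max=3
Drop 2: J rot3 at col 1 lands with bottom-row=0; cleared 0 line(s) (total 0); column heights now [0 1 3 3 3 0], max=3
Drop 3: L rot0 at col 1 lands with bottom-row=3; cleared 0 line(s) (total 0); column heights now [0 4 4 5 3 0], max=5
Drop 4: Z rot0 at col 2 lands with bottom-row=5; cleared 0 line(s) (total 0); column heights now [0 4 7 7 6 0], max=7
Drop 5: S rot1 at col 4 lands with bottom-row=5; cleared 0 line(s) (total 0); column heights now [0 4 7 7 8 7], max=8

Answer: ....#.
..####
...###
...#..
.###..
..###.
..##..
.###..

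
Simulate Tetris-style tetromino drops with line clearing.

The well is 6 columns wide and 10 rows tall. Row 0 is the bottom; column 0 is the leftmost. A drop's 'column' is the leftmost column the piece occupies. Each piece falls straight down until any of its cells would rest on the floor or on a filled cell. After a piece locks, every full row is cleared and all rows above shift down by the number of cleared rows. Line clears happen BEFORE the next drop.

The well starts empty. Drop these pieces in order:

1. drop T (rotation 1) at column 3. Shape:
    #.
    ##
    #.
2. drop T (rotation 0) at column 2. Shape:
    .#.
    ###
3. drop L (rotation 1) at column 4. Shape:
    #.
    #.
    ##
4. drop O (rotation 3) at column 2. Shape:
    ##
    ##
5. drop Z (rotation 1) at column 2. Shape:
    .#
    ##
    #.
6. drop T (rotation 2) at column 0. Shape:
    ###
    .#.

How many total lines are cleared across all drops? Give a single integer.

Drop 1: T rot1 at col 3 lands with bottom-row=0; cleared 0 line(s) (total 0); column heights now [0 0 0 3 2 0], max=3
Drop 2: T rot0 at col 2 lands with bottom-row=3; cleared 0 line(s) (total 0); column heights now [0 0 4 5 4 0], max=5
Drop 3: L rot1 at col 4 lands with bottom-row=4; cleared 0 line(s) (total 0); column heights now [0 0 4 5 7 5], max=7
Drop 4: O rot3 at col 2 lands with bottom-row=5; cleared 0 line(s) (total 0); column heights now [0 0 7 7 7 5], max=7
Drop 5: Z rot1 at col 2 lands with bottom-row=7; cleared 0 line(s) (total 0); column heights now [0 0 9 10 7 5], max=10
Drop 6: T rot2 at col 0 lands with bottom-row=8; cleared 0 line(s) (total 0); column heights now [10 10 10 10 7 5], max=10

Answer: 0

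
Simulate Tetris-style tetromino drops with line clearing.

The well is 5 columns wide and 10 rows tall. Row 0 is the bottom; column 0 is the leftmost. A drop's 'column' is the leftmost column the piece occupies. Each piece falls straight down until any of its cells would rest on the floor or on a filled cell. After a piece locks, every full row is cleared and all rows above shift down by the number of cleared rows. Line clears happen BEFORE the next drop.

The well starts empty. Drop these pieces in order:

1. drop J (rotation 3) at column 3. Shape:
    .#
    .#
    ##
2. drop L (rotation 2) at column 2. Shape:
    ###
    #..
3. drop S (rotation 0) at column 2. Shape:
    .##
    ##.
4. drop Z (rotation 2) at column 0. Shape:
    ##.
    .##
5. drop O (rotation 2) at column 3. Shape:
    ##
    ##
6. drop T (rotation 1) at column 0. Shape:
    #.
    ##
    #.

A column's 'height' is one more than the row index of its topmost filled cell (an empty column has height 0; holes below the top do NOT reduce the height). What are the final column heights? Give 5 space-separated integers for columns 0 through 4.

Answer: 10 9 6 8 8

Derivation:
Drop 1: J rot3 at col 3 lands with bottom-row=0; cleared 0 line(s) (total 0); column heights now [0 0 0 1 3], max=3
Drop 2: L rot2 at col 2 lands with bottom-row=2; cleared 0 line(s) (total 0); column heights now [0 0 4 4 4], max=4
Drop 3: S rot0 at col 2 lands with bottom-row=4; cleared 0 line(s) (total 0); column heights now [0 0 5 6 6], max=6
Drop 4: Z rot2 at col 0 lands with bottom-row=5; cleared 0 line(s) (total 0); column heights now [7 7 6 6 6], max=7
Drop 5: O rot2 at col 3 lands with bottom-row=6; cleared 0 line(s) (total 0); column heights now [7 7 6 8 8], max=8
Drop 6: T rot1 at col 0 lands with bottom-row=7; cleared 0 line(s) (total 0); column heights now [10 9 6 8 8], max=10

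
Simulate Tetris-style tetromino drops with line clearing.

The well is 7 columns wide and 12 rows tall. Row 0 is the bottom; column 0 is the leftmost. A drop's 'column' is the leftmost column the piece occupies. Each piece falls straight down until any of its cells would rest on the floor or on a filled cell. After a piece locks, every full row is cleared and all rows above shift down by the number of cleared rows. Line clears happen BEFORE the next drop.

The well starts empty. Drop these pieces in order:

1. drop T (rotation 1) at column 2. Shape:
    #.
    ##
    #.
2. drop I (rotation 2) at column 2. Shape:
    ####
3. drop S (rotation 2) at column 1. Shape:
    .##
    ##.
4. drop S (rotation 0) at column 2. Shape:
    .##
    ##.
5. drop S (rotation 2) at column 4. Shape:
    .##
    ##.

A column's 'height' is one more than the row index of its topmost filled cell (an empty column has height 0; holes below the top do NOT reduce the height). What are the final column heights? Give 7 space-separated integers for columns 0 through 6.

Answer: 0 5 7 8 9 10 10

Derivation:
Drop 1: T rot1 at col 2 lands with bottom-row=0; cleared 0 line(s) (total 0); column heights now [0 0 3 2 0 0 0], max=3
Drop 2: I rot2 at col 2 lands with bottom-row=3; cleared 0 line(s) (total 0); column heights now [0 0 4 4 4 4 0], max=4
Drop 3: S rot2 at col 1 lands with bottom-row=4; cleared 0 line(s) (total 0); column heights now [0 5 6 6 4 4 0], max=6
Drop 4: S rot0 at col 2 lands with bottom-row=6; cleared 0 line(s) (total 0); column heights now [0 5 7 8 8 4 0], max=8
Drop 5: S rot2 at col 4 lands with bottom-row=8; cleared 0 line(s) (total 0); column heights now [0 5 7 8 9 10 10], max=10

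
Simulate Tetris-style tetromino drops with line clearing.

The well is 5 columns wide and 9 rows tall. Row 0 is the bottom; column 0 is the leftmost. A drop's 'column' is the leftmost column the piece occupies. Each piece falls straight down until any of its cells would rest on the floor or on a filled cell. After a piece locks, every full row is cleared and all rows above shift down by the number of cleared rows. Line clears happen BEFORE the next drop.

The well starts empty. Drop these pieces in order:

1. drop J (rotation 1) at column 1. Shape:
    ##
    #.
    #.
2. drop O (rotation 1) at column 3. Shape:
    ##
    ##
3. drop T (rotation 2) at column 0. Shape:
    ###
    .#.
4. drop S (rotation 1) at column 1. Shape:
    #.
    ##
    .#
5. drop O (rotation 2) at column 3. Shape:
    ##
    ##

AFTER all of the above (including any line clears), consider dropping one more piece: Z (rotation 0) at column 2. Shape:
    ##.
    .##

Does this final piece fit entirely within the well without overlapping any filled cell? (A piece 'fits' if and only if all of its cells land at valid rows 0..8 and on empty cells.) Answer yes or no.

Answer: yes

Derivation:
Drop 1: J rot1 at col 1 lands with bottom-row=0; cleared 0 line(s) (total 0); column heights now [0 3 3 0 0], max=3
Drop 2: O rot1 at col 3 lands with bottom-row=0; cleared 0 line(s) (total 0); column heights now [0 3 3 2 2], max=3
Drop 3: T rot2 at col 0 lands with bottom-row=3; cleared 0 line(s) (total 0); column heights now [5 5 5 2 2], max=5
Drop 4: S rot1 at col 1 lands with bottom-row=5; cleared 0 line(s) (total 0); column heights now [5 8 7 2 2], max=8
Drop 5: O rot2 at col 3 lands with bottom-row=2; cleared 0 line(s) (total 0); column heights now [5 8 7 4 4], max=8
Test piece Z rot0 at col 2 (width 3): heights before test = [5 8 7 4 4]; fits = True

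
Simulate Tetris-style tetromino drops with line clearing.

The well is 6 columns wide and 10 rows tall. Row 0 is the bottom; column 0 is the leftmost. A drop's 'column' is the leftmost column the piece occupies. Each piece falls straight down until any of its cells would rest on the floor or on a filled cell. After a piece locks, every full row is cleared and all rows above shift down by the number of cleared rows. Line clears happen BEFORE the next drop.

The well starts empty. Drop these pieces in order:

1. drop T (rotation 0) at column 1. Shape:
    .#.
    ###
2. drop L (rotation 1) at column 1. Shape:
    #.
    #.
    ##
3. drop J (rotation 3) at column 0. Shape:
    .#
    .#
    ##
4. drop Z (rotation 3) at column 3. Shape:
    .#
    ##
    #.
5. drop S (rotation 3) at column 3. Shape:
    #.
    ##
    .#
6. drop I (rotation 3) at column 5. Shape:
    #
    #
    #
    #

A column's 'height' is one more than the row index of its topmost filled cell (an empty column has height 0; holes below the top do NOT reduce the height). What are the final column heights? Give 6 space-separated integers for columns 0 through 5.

Answer: 6 8 3 7 6 4

Derivation:
Drop 1: T rot0 at col 1 lands with bottom-row=0; cleared 0 line(s) (total 0); column heights now [0 1 2 1 0 0], max=2
Drop 2: L rot1 at col 1 lands with bottom-row=2; cleared 0 line(s) (total 0); column heights now [0 5 3 1 0 0], max=5
Drop 3: J rot3 at col 0 lands with bottom-row=5; cleared 0 line(s) (total 0); column heights now [6 8 3 1 0 0], max=8
Drop 4: Z rot3 at col 3 lands with bottom-row=1; cleared 0 line(s) (total 0); column heights now [6 8 3 3 4 0], max=8
Drop 5: S rot3 at col 3 lands with bottom-row=4; cleared 0 line(s) (total 0); column heights now [6 8 3 7 6 0], max=8
Drop 6: I rot3 at col 5 lands with bottom-row=0; cleared 0 line(s) (total 0); column heights now [6 8 3 7 6 4], max=8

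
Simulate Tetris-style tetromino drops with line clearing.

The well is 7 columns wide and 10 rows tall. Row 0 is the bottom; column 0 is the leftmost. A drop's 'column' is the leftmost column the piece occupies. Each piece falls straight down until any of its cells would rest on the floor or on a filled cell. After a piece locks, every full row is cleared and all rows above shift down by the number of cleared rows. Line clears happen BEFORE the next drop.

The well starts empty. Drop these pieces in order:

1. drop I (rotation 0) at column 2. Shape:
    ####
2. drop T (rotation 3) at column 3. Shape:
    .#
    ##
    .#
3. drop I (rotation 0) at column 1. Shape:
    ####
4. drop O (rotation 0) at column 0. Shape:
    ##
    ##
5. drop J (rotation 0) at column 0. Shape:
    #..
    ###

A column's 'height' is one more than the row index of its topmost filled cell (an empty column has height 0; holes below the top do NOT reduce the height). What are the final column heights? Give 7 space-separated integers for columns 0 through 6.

Answer: 9 8 8 5 5 1 0

Derivation:
Drop 1: I rot0 at col 2 lands with bottom-row=0; cleared 0 line(s) (total 0); column heights now [0 0 1 1 1 1 0], max=1
Drop 2: T rot3 at col 3 lands with bottom-row=1; cleared 0 line(s) (total 0); column heights now [0 0 1 3 4 1 0], max=4
Drop 3: I rot0 at col 1 lands with bottom-row=4; cleared 0 line(s) (total 0); column heights now [0 5 5 5 5 1 0], max=5
Drop 4: O rot0 at col 0 lands with bottom-row=5; cleared 0 line(s) (total 0); column heights now [7 7 5 5 5 1 0], max=7
Drop 5: J rot0 at col 0 lands with bottom-row=7; cleared 0 line(s) (total 0); column heights now [9 8 8 5 5 1 0], max=9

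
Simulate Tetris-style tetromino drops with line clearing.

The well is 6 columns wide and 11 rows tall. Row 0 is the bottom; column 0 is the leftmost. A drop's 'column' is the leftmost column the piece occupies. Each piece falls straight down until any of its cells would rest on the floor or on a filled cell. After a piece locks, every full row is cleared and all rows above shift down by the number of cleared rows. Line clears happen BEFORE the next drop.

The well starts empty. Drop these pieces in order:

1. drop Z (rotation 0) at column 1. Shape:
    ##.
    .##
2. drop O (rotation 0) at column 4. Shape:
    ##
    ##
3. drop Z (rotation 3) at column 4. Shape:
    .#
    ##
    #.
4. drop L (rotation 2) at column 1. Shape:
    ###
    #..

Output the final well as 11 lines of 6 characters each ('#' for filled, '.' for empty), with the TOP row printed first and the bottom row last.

Drop 1: Z rot0 at col 1 lands with bottom-row=0; cleared 0 line(s) (total 0); column heights now [0 2 2 1 0 0], max=2
Drop 2: O rot0 at col 4 lands with bottom-row=0; cleared 0 line(s) (total 0); column heights now [0 2 2 1 2 2], max=2
Drop 3: Z rot3 at col 4 lands with bottom-row=2; cleared 0 line(s) (total 0); column heights now [0 2 2 1 4 5], max=5
Drop 4: L rot2 at col 1 lands with bottom-row=2; cleared 0 line(s) (total 0); column heights now [0 4 4 4 4 5], max=5

Answer: ......
......
......
......
......
......
.....#
.#####
.#..#.
.##.##
..####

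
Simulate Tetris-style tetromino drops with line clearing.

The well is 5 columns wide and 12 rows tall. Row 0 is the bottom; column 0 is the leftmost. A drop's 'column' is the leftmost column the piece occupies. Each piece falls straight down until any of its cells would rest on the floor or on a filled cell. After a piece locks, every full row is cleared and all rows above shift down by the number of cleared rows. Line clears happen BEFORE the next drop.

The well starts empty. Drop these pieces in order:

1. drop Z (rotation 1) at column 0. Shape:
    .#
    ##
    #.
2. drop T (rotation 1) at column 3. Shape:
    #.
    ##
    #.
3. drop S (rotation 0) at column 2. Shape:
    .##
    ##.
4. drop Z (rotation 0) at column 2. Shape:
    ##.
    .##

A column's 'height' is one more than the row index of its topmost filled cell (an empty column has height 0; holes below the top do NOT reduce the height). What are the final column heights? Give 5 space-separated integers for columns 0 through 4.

Drop 1: Z rot1 at col 0 lands with bottom-row=0; cleared 0 line(s) (total 0); column heights now [2 3 0 0 0], max=3
Drop 2: T rot1 at col 3 lands with bottom-row=0; cleared 0 line(s) (total 0); column heights now [2 3 0 3 2], max=3
Drop 3: S rot0 at col 2 lands with bottom-row=3; cleared 0 line(s) (total 0); column heights now [2 3 4 5 5], max=5
Drop 4: Z rot0 at col 2 lands with bottom-row=5; cleared 0 line(s) (total 0); column heights now [2 3 7 7 6], max=7

Answer: 2 3 7 7 6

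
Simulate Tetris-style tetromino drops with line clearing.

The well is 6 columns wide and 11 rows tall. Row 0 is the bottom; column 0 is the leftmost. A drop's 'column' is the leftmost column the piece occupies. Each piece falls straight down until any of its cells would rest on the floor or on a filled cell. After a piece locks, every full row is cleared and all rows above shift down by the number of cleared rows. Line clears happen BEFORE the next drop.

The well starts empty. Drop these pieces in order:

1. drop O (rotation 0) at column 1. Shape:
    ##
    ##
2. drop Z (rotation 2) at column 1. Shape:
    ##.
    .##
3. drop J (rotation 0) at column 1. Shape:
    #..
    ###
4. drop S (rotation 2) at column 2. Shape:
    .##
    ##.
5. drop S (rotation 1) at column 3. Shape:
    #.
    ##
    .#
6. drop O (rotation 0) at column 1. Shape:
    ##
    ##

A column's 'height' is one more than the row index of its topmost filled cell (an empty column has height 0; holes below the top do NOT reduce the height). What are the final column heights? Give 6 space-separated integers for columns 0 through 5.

Drop 1: O rot0 at col 1 lands with bottom-row=0; cleared 0 line(s) (total 0); column heights now [0 2 2 0 0 0], max=2
Drop 2: Z rot2 at col 1 lands with bottom-row=2; cleared 0 line(s) (total 0); column heights now [0 4 4 3 0 0], max=4
Drop 3: J rot0 at col 1 lands with bottom-row=4; cleared 0 line(s) (total 0); column heights now [0 6 5 5 0 0], max=6
Drop 4: S rot2 at col 2 lands with bottom-row=5; cleared 0 line(s) (total 0); column heights now [0 6 6 7 7 0], max=7
Drop 5: S rot1 at col 3 lands with bottom-row=7; cleared 0 line(s) (total 0); column heights now [0 6 6 10 9 0], max=10
Drop 6: O rot0 at col 1 lands with bottom-row=6; cleared 0 line(s) (total 0); column heights now [0 8 8 10 9 0], max=10

Answer: 0 8 8 10 9 0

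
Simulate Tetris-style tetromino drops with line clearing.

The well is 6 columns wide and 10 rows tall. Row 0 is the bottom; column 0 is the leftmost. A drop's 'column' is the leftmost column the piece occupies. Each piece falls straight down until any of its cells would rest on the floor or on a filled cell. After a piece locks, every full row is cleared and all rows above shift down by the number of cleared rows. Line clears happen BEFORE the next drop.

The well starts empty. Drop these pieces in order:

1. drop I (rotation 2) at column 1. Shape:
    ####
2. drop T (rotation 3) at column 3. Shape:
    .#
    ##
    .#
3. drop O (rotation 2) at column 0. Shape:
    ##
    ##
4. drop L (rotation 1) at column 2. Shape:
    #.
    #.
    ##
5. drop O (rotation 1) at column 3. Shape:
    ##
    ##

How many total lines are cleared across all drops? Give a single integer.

Drop 1: I rot2 at col 1 lands with bottom-row=0; cleared 0 line(s) (total 0); column heights now [0 1 1 1 1 0], max=1
Drop 2: T rot3 at col 3 lands with bottom-row=1; cleared 0 line(s) (total 0); column heights now [0 1 1 3 4 0], max=4
Drop 3: O rot2 at col 0 lands with bottom-row=1; cleared 0 line(s) (total 0); column heights now [3 3 1 3 4 0], max=4
Drop 4: L rot1 at col 2 lands with bottom-row=3; cleared 0 line(s) (total 0); column heights now [3 3 6 4 4 0], max=6
Drop 5: O rot1 at col 3 lands with bottom-row=4; cleared 0 line(s) (total 0); column heights now [3 3 6 6 6 0], max=6

Answer: 0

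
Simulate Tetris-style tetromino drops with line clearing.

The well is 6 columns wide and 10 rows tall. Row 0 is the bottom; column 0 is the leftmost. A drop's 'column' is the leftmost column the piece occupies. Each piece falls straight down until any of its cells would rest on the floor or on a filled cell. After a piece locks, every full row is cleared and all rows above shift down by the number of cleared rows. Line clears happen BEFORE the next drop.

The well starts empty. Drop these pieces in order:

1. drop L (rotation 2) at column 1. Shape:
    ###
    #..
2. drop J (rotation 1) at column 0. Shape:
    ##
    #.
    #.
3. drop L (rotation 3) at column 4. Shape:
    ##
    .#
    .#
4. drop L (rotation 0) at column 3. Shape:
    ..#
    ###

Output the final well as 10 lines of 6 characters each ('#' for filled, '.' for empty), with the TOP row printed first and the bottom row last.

Answer: ......
......
......
......
......
.....#
...###
##..##
####.#
##...#

Derivation:
Drop 1: L rot2 at col 1 lands with bottom-row=0; cleared 0 line(s) (total 0); column heights now [0 2 2 2 0 0], max=2
Drop 2: J rot1 at col 0 lands with bottom-row=0; cleared 0 line(s) (total 0); column heights now [3 3 2 2 0 0], max=3
Drop 3: L rot3 at col 4 lands with bottom-row=0; cleared 0 line(s) (total 0); column heights now [3 3 2 2 3 3], max=3
Drop 4: L rot0 at col 3 lands with bottom-row=3; cleared 0 line(s) (total 0); column heights now [3 3 2 4 4 5], max=5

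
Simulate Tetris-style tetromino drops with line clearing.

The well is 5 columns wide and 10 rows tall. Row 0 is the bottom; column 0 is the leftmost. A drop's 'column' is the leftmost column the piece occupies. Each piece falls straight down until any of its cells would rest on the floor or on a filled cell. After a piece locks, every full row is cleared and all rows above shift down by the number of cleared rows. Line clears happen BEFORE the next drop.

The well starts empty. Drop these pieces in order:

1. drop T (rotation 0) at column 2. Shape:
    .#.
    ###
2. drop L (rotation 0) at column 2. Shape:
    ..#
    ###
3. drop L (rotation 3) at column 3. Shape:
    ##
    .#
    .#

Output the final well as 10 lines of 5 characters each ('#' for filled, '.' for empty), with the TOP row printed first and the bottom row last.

Answer: .....
.....
.....
...##
....#
....#
....#
..###
...#.
..###

Derivation:
Drop 1: T rot0 at col 2 lands with bottom-row=0; cleared 0 line(s) (total 0); column heights now [0 0 1 2 1], max=2
Drop 2: L rot0 at col 2 lands with bottom-row=2; cleared 0 line(s) (total 0); column heights now [0 0 3 3 4], max=4
Drop 3: L rot3 at col 3 lands with bottom-row=4; cleared 0 line(s) (total 0); column heights now [0 0 3 7 7], max=7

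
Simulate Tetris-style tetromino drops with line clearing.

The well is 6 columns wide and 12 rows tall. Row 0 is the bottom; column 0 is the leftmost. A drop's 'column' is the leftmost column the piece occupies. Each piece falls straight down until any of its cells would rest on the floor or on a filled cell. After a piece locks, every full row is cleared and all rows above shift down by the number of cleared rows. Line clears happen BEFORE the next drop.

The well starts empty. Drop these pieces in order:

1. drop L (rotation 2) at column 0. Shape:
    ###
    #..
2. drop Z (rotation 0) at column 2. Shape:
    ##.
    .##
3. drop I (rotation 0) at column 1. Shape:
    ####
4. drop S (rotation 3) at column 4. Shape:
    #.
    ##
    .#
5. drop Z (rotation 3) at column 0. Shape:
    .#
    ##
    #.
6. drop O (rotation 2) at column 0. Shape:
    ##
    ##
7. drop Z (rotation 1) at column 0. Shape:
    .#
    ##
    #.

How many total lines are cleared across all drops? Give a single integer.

Answer: 1

Derivation:
Drop 1: L rot2 at col 0 lands with bottom-row=0; cleared 0 line(s) (total 0); column heights now [2 2 2 0 0 0], max=2
Drop 2: Z rot0 at col 2 lands with bottom-row=1; cleared 0 line(s) (total 0); column heights now [2 2 3 3 2 0], max=3
Drop 3: I rot0 at col 1 lands with bottom-row=3; cleared 0 line(s) (total 0); column heights now [2 4 4 4 4 0], max=4
Drop 4: S rot3 at col 4 lands with bottom-row=3; cleared 0 line(s) (total 0); column heights now [2 4 4 4 6 5], max=6
Drop 5: Z rot3 at col 0 lands with bottom-row=3; cleared 1 line(s) (total 1); column heights now [4 5 3 3 5 4], max=5
Drop 6: O rot2 at col 0 lands with bottom-row=5; cleared 0 line(s) (total 1); column heights now [7 7 3 3 5 4], max=7
Drop 7: Z rot1 at col 0 lands with bottom-row=7; cleared 0 line(s) (total 1); column heights now [9 10 3 3 5 4], max=10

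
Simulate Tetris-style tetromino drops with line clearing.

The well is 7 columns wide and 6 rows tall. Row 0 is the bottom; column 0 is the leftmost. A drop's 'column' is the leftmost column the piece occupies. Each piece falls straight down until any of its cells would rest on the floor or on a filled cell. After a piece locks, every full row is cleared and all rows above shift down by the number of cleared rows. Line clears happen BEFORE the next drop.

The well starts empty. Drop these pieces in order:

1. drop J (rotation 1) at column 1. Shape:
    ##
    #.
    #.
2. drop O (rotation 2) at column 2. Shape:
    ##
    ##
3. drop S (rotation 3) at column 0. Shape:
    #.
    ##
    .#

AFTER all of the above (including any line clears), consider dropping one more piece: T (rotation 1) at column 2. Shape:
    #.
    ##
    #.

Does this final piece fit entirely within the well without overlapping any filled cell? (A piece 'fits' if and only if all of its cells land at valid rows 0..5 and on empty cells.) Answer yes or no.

Answer: no

Derivation:
Drop 1: J rot1 at col 1 lands with bottom-row=0; cleared 0 line(s) (total 0); column heights now [0 3 3 0 0 0 0], max=3
Drop 2: O rot2 at col 2 lands with bottom-row=3; cleared 0 line(s) (total 0); column heights now [0 3 5 5 0 0 0], max=5
Drop 3: S rot3 at col 0 lands with bottom-row=3; cleared 0 line(s) (total 0); column heights now [6 5 5 5 0 0 0], max=6
Test piece T rot1 at col 2 (width 2): heights before test = [6 5 5 5 0 0 0]; fits = False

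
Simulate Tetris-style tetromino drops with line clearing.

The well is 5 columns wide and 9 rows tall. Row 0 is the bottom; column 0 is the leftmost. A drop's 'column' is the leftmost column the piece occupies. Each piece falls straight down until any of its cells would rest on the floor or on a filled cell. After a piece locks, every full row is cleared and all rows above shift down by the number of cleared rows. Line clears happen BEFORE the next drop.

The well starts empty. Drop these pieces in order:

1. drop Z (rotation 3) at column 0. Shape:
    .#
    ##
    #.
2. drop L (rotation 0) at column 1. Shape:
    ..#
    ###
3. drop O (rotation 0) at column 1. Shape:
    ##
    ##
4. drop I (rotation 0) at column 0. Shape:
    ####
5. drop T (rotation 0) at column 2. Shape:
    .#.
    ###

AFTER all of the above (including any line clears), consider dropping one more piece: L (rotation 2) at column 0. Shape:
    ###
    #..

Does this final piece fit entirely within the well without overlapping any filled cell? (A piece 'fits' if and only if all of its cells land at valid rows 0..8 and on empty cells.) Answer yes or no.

Drop 1: Z rot3 at col 0 lands with bottom-row=0; cleared 0 line(s) (total 0); column heights now [2 3 0 0 0], max=3
Drop 2: L rot0 at col 1 lands with bottom-row=3; cleared 0 line(s) (total 0); column heights now [2 4 4 5 0], max=5
Drop 3: O rot0 at col 1 lands with bottom-row=4; cleared 0 line(s) (total 0); column heights now [2 6 6 5 0], max=6
Drop 4: I rot0 at col 0 lands with bottom-row=6; cleared 0 line(s) (total 0); column heights now [7 7 7 7 0], max=7
Drop 5: T rot0 at col 2 lands with bottom-row=7; cleared 0 line(s) (total 0); column heights now [7 7 8 9 8], max=9
Test piece L rot2 at col 0 (width 3): heights before test = [7 7 8 9 8]; fits = True

Answer: yes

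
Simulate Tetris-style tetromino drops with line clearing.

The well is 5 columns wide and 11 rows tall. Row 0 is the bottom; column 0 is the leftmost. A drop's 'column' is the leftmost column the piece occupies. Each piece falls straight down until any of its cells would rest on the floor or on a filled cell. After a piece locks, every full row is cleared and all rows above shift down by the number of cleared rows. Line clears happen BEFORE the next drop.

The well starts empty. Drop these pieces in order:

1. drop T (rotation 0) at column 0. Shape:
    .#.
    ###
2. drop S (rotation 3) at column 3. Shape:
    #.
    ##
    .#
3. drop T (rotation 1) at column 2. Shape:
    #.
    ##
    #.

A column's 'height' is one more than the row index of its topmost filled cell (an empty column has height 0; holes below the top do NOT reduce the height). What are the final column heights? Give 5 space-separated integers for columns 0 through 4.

Drop 1: T rot0 at col 0 lands with bottom-row=0; cleared 0 line(s) (total 0); column heights now [1 2 1 0 0], max=2
Drop 2: S rot3 at col 3 lands with bottom-row=0; cleared 0 line(s) (total 0); column heights now [1 2 1 3 2], max=3
Drop 3: T rot1 at col 2 lands with bottom-row=2; cleared 0 line(s) (total 0); column heights now [1 2 5 4 2], max=5

Answer: 1 2 5 4 2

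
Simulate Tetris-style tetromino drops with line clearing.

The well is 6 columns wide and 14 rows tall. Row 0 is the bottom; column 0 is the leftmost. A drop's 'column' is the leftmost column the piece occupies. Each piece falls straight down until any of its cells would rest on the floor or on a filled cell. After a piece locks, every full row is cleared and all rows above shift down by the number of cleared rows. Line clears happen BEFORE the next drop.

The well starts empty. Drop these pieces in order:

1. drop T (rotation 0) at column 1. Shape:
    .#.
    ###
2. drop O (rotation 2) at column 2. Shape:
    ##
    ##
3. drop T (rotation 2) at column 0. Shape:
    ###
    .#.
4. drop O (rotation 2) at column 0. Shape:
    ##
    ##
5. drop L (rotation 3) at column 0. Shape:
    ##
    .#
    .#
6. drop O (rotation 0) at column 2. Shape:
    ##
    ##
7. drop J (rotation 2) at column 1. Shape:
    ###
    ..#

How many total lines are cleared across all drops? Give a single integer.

Drop 1: T rot0 at col 1 lands with bottom-row=0; cleared 0 line(s) (total 0); column heights now [0 1 2 1 0 0], max=2
Drop 2: O rot2 at col 2 lands with bottom-row=2; cleared 0 line(s) (total 0); column heights now [0 1 4 4 0 0], max=4
Drop 3: T rot2 at col 0 lands with bottom-row=3; cleared 0 line(s) (total 0); column heights now [5 5 5 4 0 0], max=5
Drop 4: O rot2 at col 0 lands with bottom-row=5; cleared 0 line(s) (total 0); column heights now [7 7 5 4 0 0], max=7
Drop 5: L rot3 at col 0 lands with bottom-row=7; cleared 0 line(s) (total 0); column heights now [10 10 5 4 0 0], max=10
Drop 6: O rot0 at col 2 lands with bottom-row=5; cleared 0 line(s) (total 0); column heights now [10 10 7 7 0 0], max=10
Drop 7: J rot2 at col 1 lands with bottom-row=9; cleared 0 line(s) (total 0); column heights now [10 11 11 11 0 0], max=11

Answer: 0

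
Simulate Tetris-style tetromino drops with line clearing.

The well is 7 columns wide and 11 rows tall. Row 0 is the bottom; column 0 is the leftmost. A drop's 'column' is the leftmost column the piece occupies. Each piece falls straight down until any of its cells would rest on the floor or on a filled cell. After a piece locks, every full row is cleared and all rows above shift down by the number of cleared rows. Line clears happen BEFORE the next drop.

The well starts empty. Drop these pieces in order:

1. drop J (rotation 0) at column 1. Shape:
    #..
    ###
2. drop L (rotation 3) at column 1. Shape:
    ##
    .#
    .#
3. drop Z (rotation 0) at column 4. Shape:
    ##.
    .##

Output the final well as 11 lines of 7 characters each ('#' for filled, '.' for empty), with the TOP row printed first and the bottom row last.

Answer: .......
.......
.......
.......
.......
.......
.......
.##....
..#....
.##.##.
.###.##

Derivation:
Drop 1: J rot0 at col 1 lands with bottom-row=0; cleared 0 line(s) (total 0); column heights now [0 2 1 1 0 0 0], max=2
Drop 2: L rot3 at col 1 lands with bottom-row=1; cleared 0 line(s) (total 0); column heights now [0 4 4 1 0 0 0], max=4
Drop 3: Z rot0 at col 4 lands with bottom-row=0; cleared 0 line(s) (total 0); column heights now [0 4 4 1 2 2 1], max=4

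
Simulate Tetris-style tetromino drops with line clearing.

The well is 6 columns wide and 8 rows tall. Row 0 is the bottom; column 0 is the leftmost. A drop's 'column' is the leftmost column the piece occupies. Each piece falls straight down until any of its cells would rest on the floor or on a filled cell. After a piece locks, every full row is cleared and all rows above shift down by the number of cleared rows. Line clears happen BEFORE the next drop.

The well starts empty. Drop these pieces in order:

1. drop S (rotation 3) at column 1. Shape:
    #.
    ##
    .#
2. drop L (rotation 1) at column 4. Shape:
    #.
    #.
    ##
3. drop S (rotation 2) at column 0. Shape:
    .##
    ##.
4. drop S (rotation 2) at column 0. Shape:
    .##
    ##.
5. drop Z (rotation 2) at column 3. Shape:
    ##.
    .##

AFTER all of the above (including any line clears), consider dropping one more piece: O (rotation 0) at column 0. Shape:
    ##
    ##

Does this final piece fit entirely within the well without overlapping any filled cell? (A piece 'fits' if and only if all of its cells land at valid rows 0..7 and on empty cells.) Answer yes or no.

Drop 1: S rot3 at col 1 lands with bottom-row=0; cleared 0 line(s) (total 0); column heights now [0 3 2 0 0 0], max=3
Drop 2: L rot1 at col 4 lands with bottom-row=0; cleared 0 line(s) (total 0); column heights now [0 3 2 0 3 1], max=3
Drop 3: S rot2 at col 0 lands with bottom-row=3; cleared 0 line(s) (total 0); column heights now [4 5 5 0 3 1], max=5
Drop 4: S rot2 at col 0 lands with bottom-row=5; cleared 0 line(s) (total 0); column heights now [6 7 7 0 3 1], max=7
Drop 5: Z rot2 at col 3 lands with bottom-row=3; cleared 0 line(s) (total 0); column heights now [6 7 7 5 5 4], max=7
Test piece O rot0 at col 0 (width 2): heights before test = [6 7 7 5 5 4]; fits = False

Answer: no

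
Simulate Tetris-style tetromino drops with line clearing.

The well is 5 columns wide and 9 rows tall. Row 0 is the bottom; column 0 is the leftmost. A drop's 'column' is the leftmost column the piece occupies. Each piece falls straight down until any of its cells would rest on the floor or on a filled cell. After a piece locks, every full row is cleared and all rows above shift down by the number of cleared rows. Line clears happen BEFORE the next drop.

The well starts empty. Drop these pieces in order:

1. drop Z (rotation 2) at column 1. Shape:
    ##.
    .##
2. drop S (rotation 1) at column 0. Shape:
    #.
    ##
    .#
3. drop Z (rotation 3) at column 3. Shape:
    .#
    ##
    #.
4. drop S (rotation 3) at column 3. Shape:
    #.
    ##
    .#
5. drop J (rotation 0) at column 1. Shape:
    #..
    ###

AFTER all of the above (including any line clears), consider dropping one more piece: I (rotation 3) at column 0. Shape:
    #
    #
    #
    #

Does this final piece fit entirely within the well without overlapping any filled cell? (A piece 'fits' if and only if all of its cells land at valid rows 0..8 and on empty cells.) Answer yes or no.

Drop 1: Z rot2 at col 1 lands with bottom-row=0; cleared 0 line(s) (total 0); column heights now [0 2 2 1 0], max=2
Drop 2: S rot1 at col 0 lands with bottom-row=2; cleared 0 line(s) (total 0); column heights now [5 4 2 1 0], max=5
Drop 3: Z rot3 at col 3 lands with bottom-row=1; cleared 0 line(s) (total 0); column heights now [5 4 2 3 4], max=5
Drop 4: S rot3 at col 3 lands with bottom-row=4; cleared 0 line(s) (total 0); column heights now [5 4 2 7 6], max=7
Drop 5: J rot0 at col 1 lands with bottom-row=7; cleared 0 line(s) (total 0); column heights now [5 9 8 8 6], max=9
Test piece I rot3 at col 0 (width 1): heights before test = [5 9 8 8 6]; fits = True

Answer: yes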